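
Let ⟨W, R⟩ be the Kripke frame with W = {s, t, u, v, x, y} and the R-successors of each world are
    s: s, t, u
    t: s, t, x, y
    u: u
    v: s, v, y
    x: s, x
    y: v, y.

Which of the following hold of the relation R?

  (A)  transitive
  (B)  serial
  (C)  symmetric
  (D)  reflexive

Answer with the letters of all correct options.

(A) not transitive: s R t and t R x but not s R x.
(B) serial: every world has an R-successor.
(C) not symmetric: s R u but not u R s.
(D) reflexive: each world relates to itself.

B, D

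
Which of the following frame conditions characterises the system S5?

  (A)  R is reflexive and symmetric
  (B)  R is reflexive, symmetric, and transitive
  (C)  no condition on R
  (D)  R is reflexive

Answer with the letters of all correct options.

(A) this class determines B (= KTB), not S5.
(B) S5 is sound and complete for exactly this class.
(C) this class determines K, not S5.
(D) this class determines T (= KT), not S5.

B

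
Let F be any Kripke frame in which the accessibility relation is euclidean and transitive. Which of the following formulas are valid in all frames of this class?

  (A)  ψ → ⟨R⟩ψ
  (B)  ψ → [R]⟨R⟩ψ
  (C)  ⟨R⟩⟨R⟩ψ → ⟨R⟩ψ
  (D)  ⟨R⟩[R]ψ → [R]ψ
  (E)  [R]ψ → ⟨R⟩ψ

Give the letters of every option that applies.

(A) ψ → ⟨R⟩ψ (the dual of axiom T) characterises the reflexive frames. Such an R need not be reflexive — not valid.
(B) ψ → [R]⟨R⟩ψ is axiom B; it is valid on a frame exactly when R is symmetric. Such an R need not be symmetric, so not valid.
(C) ⟨R⟩⟨R⟩ψ → ⟨R⟩ψ is the dual of axiom 4; it is valid on a frame exactly when R is transitive. Every such R is transitive, so valid.
(D) ⟨R⟩[R]ψ → [R]ψ (the dual of axiom 5) characterises the euclidean frames. Every such R is euclidean — valid.
(E) axiom D: valid iff R is serial. Such an R need not be serial — not valid.

C, D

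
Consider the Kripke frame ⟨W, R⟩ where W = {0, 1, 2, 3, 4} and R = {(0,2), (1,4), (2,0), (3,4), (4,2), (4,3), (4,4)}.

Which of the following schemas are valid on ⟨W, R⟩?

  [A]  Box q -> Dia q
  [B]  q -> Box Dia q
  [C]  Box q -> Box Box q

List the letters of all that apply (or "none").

A

R is not symmetric: 1 R 4 but not 4 R 1.
R is not transitive: 0 R 2 and 2 R 0 but not 0 R 0.
R is serial: every world has an R-successor.
(A) axiom D: valid iff R is serial. R is serial — valid.
(B) q -> Box Dia q is axiom B, which corresponds to symmetry. R is not symmetric — not valid.
(C) Box q -> Box Box q is axiom 4; it is valid on a frame exactly when R is transitive. R is not transitive, so not valid.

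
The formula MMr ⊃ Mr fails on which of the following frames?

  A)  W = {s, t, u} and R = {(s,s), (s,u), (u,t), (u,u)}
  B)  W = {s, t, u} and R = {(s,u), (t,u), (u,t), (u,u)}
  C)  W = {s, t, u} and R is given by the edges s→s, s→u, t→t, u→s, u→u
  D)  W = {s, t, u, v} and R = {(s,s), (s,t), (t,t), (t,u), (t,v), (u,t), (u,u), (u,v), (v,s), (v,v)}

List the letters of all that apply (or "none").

The schema MMr ⊃ Mr is the dual of axiom 4; it is valid on a frame iff R is transitive.
(A) R is not transitive (s R u and u R t but not s R t), so the schema fails here.
(B) R is not transitive (s R u and u R t but not s R t), so the schema fails here.
(C) R is transitive (R is closed under composition), so the schema is valid here.
(D) R is not transitive (s R t and t R u but not s R u), so the schema fails here.

A, B, D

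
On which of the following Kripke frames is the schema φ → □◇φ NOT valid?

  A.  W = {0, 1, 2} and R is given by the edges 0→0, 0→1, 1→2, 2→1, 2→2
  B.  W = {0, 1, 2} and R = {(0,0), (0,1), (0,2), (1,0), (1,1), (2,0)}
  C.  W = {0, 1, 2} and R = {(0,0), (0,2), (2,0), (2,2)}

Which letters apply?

A

The schema φ → □◇φ is axiom B; it is valid on a frame iff R is symmetric.
(A) R is not symmetric (0 R 1 but not 1 R 0), so the schema fails here.
(B) R is symmetric (every R-edge is matched by its reverse), so the schema is valid here.
(C) R is symmetric (every R-edge is matched by its reverse), so the schema is valid here.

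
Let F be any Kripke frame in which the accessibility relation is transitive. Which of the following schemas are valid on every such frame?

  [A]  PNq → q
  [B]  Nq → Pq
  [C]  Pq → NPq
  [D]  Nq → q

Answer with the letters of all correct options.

none

(A) PNq → q (the dual of axiom B) characterises the symmetric frames. Such an R need not be symmetric — not valid.
(B) Nq → Pq is axiom D; it is valid on a frame exactly when R is serial. Such an R need not be serial, so not valid.
(C) axiom 5: valid iff R is euclidean. Such an R need not be euclidean — not valid.
(D) Nq → q is axiom T; it is valid on a frame exactly when R is reflexive. Such an R need not be reflexive, so not valid.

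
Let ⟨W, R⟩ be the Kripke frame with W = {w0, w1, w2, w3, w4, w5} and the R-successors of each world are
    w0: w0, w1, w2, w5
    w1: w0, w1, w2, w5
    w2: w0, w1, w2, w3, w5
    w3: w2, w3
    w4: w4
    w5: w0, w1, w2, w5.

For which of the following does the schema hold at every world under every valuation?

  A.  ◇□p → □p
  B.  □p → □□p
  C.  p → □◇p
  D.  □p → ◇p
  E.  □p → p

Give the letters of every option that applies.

R is reflexive: each world relates to itself.
R is symmetric: every R-edge is matched by its reverse.
R is not transitive: w0 R w2 and w2 R w3 but not w0 R w3.
R is not euclidean: w2 R w0 and w2 R w3 but not w0 R w3.
R is serial: every world has an R-successor.
(A) ◇□p → □p is the dual of axiom 5; it is valid on a frame exactly when R is euclidean. R is not euclidean, so not valid.
(B) □p → □□p is axiom 4; it is valid on a frame exactly when R is transitive. R is not transitive, so not valid.
(C) p → □◇p is axiom B; it is valid on a frame exactly when R is symmetric. R is symmetric, so valid.
(D) □p → ◇p is axiom D, which corresponds to seriality. R is serial — valid.
(E) □p → p (axiom T) characterises the reflexive frames. R is reflexive — valid.

C, D, E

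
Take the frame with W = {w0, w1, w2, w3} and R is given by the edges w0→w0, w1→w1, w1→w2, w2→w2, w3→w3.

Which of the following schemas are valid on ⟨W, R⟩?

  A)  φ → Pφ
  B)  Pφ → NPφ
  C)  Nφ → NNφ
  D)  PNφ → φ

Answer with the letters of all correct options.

A, C

R is reflexive: each world relates to itself.
R is not symmetric: w1 R w2 but not w2 R w1.
R is transitive: R is closed under composition.
R is not euclidean: w1 R w2 and w1 R w1 but not w2 R w1.
(A) φ → Pφ is the dual of axiom T, which corresponds to reflexivity. R is reflexive — valid.
(B) Pφ → NPφ is axiom 5, which corresponds to the euclidean property. R is not euclidean — not valid.
(C) axiom 4: valid iff R is transitive. R is transitive — valid.
(D) PNφ → φ is the dual of axiom B, which corresponds to symmetry. R is not symmetric — not valid.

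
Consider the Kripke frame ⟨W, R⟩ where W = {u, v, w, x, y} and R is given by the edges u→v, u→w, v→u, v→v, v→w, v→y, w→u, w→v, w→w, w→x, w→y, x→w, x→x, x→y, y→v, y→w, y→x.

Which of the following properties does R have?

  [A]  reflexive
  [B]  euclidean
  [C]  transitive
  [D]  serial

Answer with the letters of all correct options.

(A) not reflexive: not u R u.
(B) not euclidean: v R u and v R y but not u R y.
(C) not transitive: u R v and v R u but not u R u.
(D) serial: every world has an R-successor.

D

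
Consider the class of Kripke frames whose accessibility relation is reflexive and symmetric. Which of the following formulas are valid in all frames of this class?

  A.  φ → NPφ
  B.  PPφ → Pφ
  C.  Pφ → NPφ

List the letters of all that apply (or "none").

A

Reflexive relations are serial.
(A) φ → NPφ is axiom B; it is valid on a frame exactly when R is symmetric. Every such R is symmetric, so valid.
(B) PPφ → Pφ is the dual of axiom 4, which corresponds to transitivity. Such an R need not be transitive — not valid.
(C) Pφ → NPφ is axiom 5; it is valid on a frame exactly when R is euclidean. Such an R need not be euclidean, so not valid.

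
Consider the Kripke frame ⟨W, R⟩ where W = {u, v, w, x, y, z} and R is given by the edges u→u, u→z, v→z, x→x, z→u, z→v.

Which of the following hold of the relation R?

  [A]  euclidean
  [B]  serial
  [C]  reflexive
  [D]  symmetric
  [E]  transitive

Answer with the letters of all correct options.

D

(A) not euclidean: z R u and z R v but not u R v.
(B) not serial: w has no R-successor.
(C) not reflexive: not v R v.
(D) symmetric: every R-edge is matched by its reverse.
(E) not transitive: u R z and z R v but not u R v.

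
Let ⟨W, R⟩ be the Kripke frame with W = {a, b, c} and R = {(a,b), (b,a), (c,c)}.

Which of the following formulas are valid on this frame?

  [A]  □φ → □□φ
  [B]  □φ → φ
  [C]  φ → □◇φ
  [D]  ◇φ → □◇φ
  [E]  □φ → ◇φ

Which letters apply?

R is not reflexive: not a R a.
R is symmetric: every R-edge is matched by its reverse.
R is not transitive: a R b and b R a but not a R a.
R is not euclidean: a R b and a R b but not b R b.
R is serial: every world has an R-successor.
(A) □φ → □□φ is axiom 4; it is valid on a frame exactly when R is transitive. R is not transitive, so not valid.
(B) □φ → φ is axiom T, which corresponds to reflexivity. R is not reflexive — not valid.
(C) φ → □◇φ (axiom B) characterises the symmetric frames. R is symmetric — valid.
(D) ◇φ → □◇φ (axiom 5) characterises the euclidean frames. R is not euclidean — not valid.
(E) □φ → ◇φ is axiom D; it is valid on a frame exactly when R is serial. R is serial, so valid.

C, E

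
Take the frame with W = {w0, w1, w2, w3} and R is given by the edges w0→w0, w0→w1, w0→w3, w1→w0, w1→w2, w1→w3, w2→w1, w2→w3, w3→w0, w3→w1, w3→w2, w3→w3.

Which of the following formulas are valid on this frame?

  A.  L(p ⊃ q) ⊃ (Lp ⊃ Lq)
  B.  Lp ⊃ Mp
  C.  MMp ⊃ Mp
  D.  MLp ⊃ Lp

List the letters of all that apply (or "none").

A, B

R is not transitive: w0 R w1 and w1 R w2 but not w0 R w2.
R is not euclidean: w1 R w0 and w1 R w2 but not w0 R w2.
R is serial: every world has an R-successor.
(A) this is just K, valid on every normal frame.
(B) Lp ⊃ Mp is axiom D, which corresponds to seriality. R is serial — valid.
(C) the dual of axiom 4: valid iff R is transitive. R is not transitive — not valid.
(D) MLp ⊃ Lp is the dual of axiom 5; it is valid on a frame exactly when R is euclidean. R is not euclidean, so not valid.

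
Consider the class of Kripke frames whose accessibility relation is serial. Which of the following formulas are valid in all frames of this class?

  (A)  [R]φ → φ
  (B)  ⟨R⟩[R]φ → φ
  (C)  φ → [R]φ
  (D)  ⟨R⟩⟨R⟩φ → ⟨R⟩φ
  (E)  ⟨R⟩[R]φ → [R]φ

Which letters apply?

(A) [R]φ → φ is axiom T; it is valid on a frame exactly when R is reflexive. Such an R need not be reflexive, so not valid.
(B) ⟨R⟩[R]φ → φ is the dual of axiom B, which corresponds to symmetry. Such an R need not be symmetric — not valid.
(C) φ → [R]φ (equivalent to ◇p→p) corresponds to R being a subset of the identity. Such an R need not be a subset of the identity, so not valid.
(D) ⟨R⟩⟨R⟩φ → ⟨R⟩φ is the dual of axiom 4; it is valid on a frame exactly when R is transitive. Such an R need not be transitive, so not valid.
(E) ⟨R⟩[R]φ → [R]φ (the dual of axiom 5) characterises the euclidean frames. Such an R need not be euclidean — not valid.

none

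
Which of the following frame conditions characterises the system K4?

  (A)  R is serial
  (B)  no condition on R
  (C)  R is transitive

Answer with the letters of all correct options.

C

(A) this class determines D, not K4.
(B) this class determines K, not K4.
(C) K4 is sound and complete for exactly this class.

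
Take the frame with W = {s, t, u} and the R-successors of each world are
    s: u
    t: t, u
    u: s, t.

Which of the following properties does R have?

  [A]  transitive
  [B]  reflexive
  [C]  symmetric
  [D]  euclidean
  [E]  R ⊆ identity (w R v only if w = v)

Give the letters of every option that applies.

(A) not transitive: s R u and u R s but not s R s.
(B) not reflexive: not s R s.
(C) symmetric: every R-edge is matched by its reverse.
(D) not euclidean: u R s and u R t but not s R t.
(E) not ⊆ identity: s R u with s ≠ u.

C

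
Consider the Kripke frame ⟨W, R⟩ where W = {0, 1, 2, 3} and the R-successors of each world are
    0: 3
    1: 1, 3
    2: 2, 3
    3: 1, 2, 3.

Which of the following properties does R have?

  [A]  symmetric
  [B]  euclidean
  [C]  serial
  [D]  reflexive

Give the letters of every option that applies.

(A) not symmetric: 0 R 3 but not 3 R 0.
(B) not euclidean: 3 R 1 and 3 R 2 but not 1 R 2.
(C) serial: every world has an R-successor.
(D) not reflexive: not 0 R 0.

C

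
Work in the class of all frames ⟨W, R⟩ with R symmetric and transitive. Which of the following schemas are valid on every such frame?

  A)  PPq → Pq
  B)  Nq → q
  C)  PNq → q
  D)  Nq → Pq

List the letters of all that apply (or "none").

A symmetric transitive relation is euclidean (uRv and uRw give vRu by symmetry, then vRw by transitivity).
(A) PPq → Pq (the dual of axiom 4) characterises the transitive frames. Every such R is transitive — valid.
(B) Nq → q (axiom T) characterises the reflexive frames. Such an R need not be reflexive — not valid.
(C) PNq → q (the dual of axiom B) characterises the symmetric frames. Every such R is symmetric — valid.
(D) Nq → Pq is axiom D; it is valid on a frame exactly when R is serial. Such an R need not be serial, so not valid.

A, C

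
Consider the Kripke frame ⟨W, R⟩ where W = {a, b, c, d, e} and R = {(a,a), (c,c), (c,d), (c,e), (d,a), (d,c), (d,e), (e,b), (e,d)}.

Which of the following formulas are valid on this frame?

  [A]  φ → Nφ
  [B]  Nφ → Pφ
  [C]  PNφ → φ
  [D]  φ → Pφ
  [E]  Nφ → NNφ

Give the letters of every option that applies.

R is not reflexive: not b R b.
R is not symmetric: c R e but not e R c.
R is not transitive: c R d and d R a but not c R a.
R is not serial: b has no R-successor.
R is not a subset of the identity: c R d with c ≠ d.
(A) φ → Nφ (equivalent to ◇p→p) corresponds to R being a subset of the identity. Here R ⊄ identity, so not valid.
(B) axiom D: valid iff R is serial. R is not serial — not valid.
(C) PNφ → φ is the dual of axiom B, which corresponds to symmetry. R is not symmetric — not valid.
(D) φ → Pφ is the dual of axiom T, which corresponds to reflexivity. R is not reflexive — not valid.
(E) Nφ → NNφ is axiom 4, which corresponds to transitivity. R is not transitive — not valid.

none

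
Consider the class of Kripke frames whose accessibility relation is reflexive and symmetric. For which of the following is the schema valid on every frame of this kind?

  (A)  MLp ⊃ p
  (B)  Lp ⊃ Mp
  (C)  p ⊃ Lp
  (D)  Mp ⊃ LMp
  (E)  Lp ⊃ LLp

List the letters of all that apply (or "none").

Reflexive relations are serial.
(A) MLp ⊃ p is the dual of axiom B; it is valid on a frame exactly when R is symmetric. Every such R is symmetric, so valid.
(B) Lp ⊃ Mp (axiom D) characterises the serial frames. Every such R is serial — valid.
(C) p ⊃ Lp is equivalent to ◇p→p; it holds exactly when R ⊆ identity. Such an R need not be a subset of the identity — not valid.
(D) Mp ⊃ LMp is axiom 5; it is valid on a frame exactly when R is euclidean. Such an R need not be euclidean, so not valid.
(E) Lp ⊃ LLp is axiom 4, which corresponds to transitivity. Such an R need not be transitive — not valid.

A, B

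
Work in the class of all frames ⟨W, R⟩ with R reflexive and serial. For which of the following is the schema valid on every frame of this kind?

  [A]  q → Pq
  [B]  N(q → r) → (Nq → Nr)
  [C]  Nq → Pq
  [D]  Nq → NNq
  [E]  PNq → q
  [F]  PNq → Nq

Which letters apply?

A, B, C

(A) q → Pq is the dual of axiom T; it is valid on a frame exactly when R is reflexive. Every such R is reflexive, so valid.
(B) N(q → r) → (Nq → Nr) is the K axiom; it holds on all frames — valid.
(C) Nq → Pq is axiom D; it is valid on a frame exactly when R is serial. Every such R is serial, so valid.
(D) axiom 4: valid iff R is transitive. Such an R need not be transitive — not valid.
(E) PNq → q (the dual of axiom B) characterises the symmetric frames. Such an R need not be symmetric — not valid.
(F) PNq → Nq (the dual of axiom 5) characterises the euclidean frames. Such an R need not be euclidean — not valid.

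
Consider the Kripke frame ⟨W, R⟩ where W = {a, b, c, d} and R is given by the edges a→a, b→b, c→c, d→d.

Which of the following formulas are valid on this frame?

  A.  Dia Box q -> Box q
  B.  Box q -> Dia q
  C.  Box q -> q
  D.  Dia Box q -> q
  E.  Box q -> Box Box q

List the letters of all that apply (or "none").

A, B, C, D, E

R is reflexive: each world relates to itself.
R is symmetric: every R-edge is matched by its reverse.
R is transitive: R is closed under composition.
R is euclidean: any two R-successors of the same world are R-related.
R is serial: every world has an R-successor.
(A) Dia Box q -> Box q (the dual of axiom 5) characterises the euclidean frames. R is euclidean — valid.
(B) axiom D: valid iff R is serial. R is serial — valid.
(C) axiom T: valid iff R is reflexive. R is reflexive — valid.
(D) Dia Box q -> q is the dual of axiom B; it is valid on a frame exactly when R is symmetric. R is symmetric, so valid.
(E) Box q -> Box Box q is axiom 4; it is valid on a frame exactly when R is transitive. R is transitive, so valid.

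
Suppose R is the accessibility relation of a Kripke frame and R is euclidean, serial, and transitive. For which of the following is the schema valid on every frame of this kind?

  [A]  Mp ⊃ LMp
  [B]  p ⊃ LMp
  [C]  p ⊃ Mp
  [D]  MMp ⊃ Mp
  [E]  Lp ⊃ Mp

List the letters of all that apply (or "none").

(A) axiom 5: valid iff R is euclidean. Every such R is euclidean — valid.
(B) axiom B: valid iff R is symmetric. Such an R need not be symmetric — not valid.
(C) p ⊃ Mp (the dual of axiom T) characterises the reflexive frames. Such an R need not be reflexive — not valid.
(D) MMp ⊃ Mp is the dual of axiom 4, which corresponds to transitivity. Every such R is transitive — valid.
(E) Lp ⊃ Mp (axiom D) characterises the serial frames. Every such R is serial — valid.

A, D, E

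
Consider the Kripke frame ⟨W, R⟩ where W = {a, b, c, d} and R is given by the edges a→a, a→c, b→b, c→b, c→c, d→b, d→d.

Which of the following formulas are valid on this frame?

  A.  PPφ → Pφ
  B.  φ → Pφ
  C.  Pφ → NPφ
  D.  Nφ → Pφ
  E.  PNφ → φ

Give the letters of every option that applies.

R is reflexive: each world relates to itself.
R is not symmetric: a R c but not c R a.
R is not transitive: a R c and c R b but not a R b.
R is not euclidean: a R c and a R a but not c R a.
R is serial: every world has an R-successor.
(A) PPφ → Pφ is the dual of axiom 4, which corresponds to transitivity. R is not transitive — not valid.
(B) φ → Pφ (the dual of axiom T) characterises the reflexive frames. R is reflexive — valid.
(C) axiom 5: valid iff R is euclidean. R is not euclidean — not valid.
(D) axiom D: valid iff R is serial. R is serial — valid.
(E) PNφ → φ (the dual of axiom B) characterises the symmetric frames. R is not symmetric — not valid.

B, D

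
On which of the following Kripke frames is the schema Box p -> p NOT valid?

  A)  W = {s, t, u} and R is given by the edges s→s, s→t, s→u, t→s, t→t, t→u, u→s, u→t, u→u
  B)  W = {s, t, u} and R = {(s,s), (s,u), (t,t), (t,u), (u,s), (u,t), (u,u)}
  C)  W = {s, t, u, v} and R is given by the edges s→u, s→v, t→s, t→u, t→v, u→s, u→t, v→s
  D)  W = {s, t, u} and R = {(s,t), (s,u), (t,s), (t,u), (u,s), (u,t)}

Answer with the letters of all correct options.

C, D

The schema Box p -> p is axiom T; it is valid on a frame iff R is reflexive.
(A) R is reflexive (each world relates to itself), so the schema is valid here.
(B) R is reflexive (each world relates to itself), so the schema is valid here.
(C) R is not reflexive (not s R s), so the schema fails here.
(D) R is not reflexive (not s R s), so the schema fails here.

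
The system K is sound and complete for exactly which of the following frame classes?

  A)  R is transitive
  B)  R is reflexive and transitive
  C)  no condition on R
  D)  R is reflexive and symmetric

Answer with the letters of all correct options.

(A) this class determines K4, not K.
(B) this class determines S4, not K.
(C) K is sound and complete for exactly this class.
(D) this class determines B (= KTB), not K.

C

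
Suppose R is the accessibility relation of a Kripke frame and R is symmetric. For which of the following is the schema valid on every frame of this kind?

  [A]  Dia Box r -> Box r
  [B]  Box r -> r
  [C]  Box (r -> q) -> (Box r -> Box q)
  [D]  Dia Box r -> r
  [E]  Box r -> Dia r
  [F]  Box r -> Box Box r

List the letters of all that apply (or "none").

(A) Dia Box r -> Box r is the dual of axiom 5; it is valid on a frame exactly when R is euclidean. Such an R need not be euclidean, so not valid.
(B) axiom T: valid iff R is reflexive. Such an R need not be reflexive — not valid.
(C) this is just K, valid on every normal frame.
(D) Dia Box r -> r is the dual of axiom B; it is valid on a frame exactly when R is symmetric. Every such R is symmetric, so valid.
(E) Box r -> Dia r (axiom D) characterises the serial frames. Such an R need not be serial — not valid.
(F) Box r -> Box Box r is axiom 4; it is valid on a frame exactly when R is transitive. Such an R need not be transitive, so not valid.

C, D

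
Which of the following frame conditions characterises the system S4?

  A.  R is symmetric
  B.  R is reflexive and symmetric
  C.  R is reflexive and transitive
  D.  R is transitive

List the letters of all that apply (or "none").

(A) this class determines KB, not S4.
(B) this class determines B (= KTB), not S4.
(C) S4 is sound and complete for exactly this class.
(D) this class determines K4, not S4.

C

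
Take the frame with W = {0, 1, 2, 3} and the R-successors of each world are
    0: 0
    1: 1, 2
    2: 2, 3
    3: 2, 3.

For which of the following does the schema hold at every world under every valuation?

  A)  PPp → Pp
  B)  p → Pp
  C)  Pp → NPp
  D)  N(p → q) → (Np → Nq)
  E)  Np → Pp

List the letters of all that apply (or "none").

R is reflexive: each world relates to itself.
R is not transitive: 1 R 2 and 2 R 3 but not 1 R 3.
R is not euclidean: 1 R 2 and 1 R 1 but not 2 R 1.
R is serial: every world has an R-successor.
(A) PPp → Pp (the dual of axiom 4) characterises the transitive frames. R is not transitive — not valid.
(B) p → Pp is the dual of axiom T; it is valid on a frame exactly when R is reflexive. R is reflexive, so valid.
(C) Pp → NPp (axiom 5) characterises the euclidean frames. R is not euclidean — not valid.
(D) N(p → q) → (Np → Nq) is axiom K, valid on every Kripke frame — valid.
(E) Np → Pp is axiom D, which corresponds to seriality. R is serial — valid.

B, D, E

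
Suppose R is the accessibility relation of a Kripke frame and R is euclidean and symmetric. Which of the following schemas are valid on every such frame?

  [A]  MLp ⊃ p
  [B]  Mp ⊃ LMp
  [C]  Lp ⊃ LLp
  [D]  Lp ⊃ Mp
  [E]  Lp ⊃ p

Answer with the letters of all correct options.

A symmetric euclidean relation is transitive (uRv and vRw give vRu by symmetry, then uRw by the euclidean condition, applied at v).
(A) MLp ⊃ p is the dual of axiom B, which corresponds to symmetry. Every such R is symmetric — valid.
(B) Mp ⊃ LMp (axiom 5) characterises the euclidean frames. Every such R is euclidean — valid.
(C) Lp ⊃ LLp (axiom 4) characterises the transitive frames. Every such R is transitive — valid.
(D) Lp ⊃ Mp is axiom D; it is valid on a frame exactly when R is serial. Such an R need not be serial, so not valid.
(E) axiom T: valid iff R is reflexive. Such an R need not be reflexive — not valid.

A, B, C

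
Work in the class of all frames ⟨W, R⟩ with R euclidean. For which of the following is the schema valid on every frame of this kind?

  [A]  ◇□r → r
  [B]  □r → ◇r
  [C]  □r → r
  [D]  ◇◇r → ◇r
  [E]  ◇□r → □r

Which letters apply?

(A) the dual of axiom B: valid iff R is symmetric. Such an R need not be symmetric — not valid.
(B) axiom D: valid iff R is serial. Such an R need not be serial — not valid.
(C) □r → r is axiom T, which corresponds to reflexivity. Such an R need not be reflexive — not valid.
(D) ◇◇r → ◇r is the dual of axiom 4; it is valid on a frame exactly when R is transitive. Such an R need not be transitive, so not valid.
(E) ◇□r → □r (the dual of axiom 5) characterises the euclidean frames. Every such R is euclidean — valid.

E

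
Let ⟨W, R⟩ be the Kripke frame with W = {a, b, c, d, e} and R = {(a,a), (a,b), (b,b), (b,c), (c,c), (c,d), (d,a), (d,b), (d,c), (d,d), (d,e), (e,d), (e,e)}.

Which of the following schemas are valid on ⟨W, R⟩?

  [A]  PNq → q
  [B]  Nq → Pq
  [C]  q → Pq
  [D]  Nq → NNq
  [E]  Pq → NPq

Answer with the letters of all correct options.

R is reflexive: each world relates to itself.
R is not symmetric: a R b but not b R a.
R is not transitive: a R b and b R c but not a R c.
R is not euclidean: a R b and a R a but not b R a.
R is serial: every world has an R-successor.
(A) PNq → q is the dual of axiom B; it is valid on a frame exactly when R is symmetric. R is not symmetric, so not valid.
(B) Nq → Pq is axiom D; it is valid on a frame exactly when R is serial. R is serial, so valid.
(C) the dual of axiom T: valid iff R is reflexive. R is reflexive — valid.
(D) Nq → NNq (axiom 4) characterises the transitive frames. R is not transitive — not valid.
(E) Pq → NPq (axiom 5) characterises the euclidean frames. R is not euclidean — not valid.

B, C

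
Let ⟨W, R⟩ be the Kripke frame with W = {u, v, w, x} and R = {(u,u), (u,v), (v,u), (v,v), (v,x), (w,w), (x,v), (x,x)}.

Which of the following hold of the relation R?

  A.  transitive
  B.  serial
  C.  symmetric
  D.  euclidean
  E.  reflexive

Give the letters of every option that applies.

B, C, E

(A) not transitive: u R v and v R x but not u R x.
(B) serial: every world has an R-successor.
(C) symmetric: every R-edge is matched by its reverse.
(D) not euclidean: v R u and v R x but not u R x.
(E) reflexive: each world relates to itself.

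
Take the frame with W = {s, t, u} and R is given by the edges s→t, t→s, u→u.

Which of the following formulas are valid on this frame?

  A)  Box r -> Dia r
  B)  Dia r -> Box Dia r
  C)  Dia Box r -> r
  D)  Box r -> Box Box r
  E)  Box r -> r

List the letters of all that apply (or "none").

A, C

R is not reflexive: not s R s.
R is symmetric: every R-edge is matched by its reverse.
R is not transitive: s R t and t R s but not s R s.
R is not euclidean: s R t and s R t but not t R t.
R is serial: every world has an R-successor.
(A) axiom D: valid iff R is serial. R is serial — valid.
(B) Dia r -> Box Dia r is axiom 5, which corresponds to the euclidean property. R is not euclidean — not valid.
(C) Dia Box r -> r (the dual of axiom B) characterises the symmetric frames. R is symmetric — valid.
(D) axiom 4: valid iff R is transitive. R is not transitive — not valid.
(E) Box r -> r is axiom T; it is valid on a frame exactly when R is reflexive. R is not reflexive, so not valid.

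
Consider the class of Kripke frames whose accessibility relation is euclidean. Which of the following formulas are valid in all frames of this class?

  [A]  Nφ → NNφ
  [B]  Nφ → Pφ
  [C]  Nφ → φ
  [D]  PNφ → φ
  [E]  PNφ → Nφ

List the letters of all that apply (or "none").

(A) Nφ → NNφ is axiom 4, which corresponds to transitivity. Such an R need not be transitive — not valid.
(B) Nφ → Pφ is axiom D; it is valid on a frame exactly when R is serial. Such an R need not be serial, so not valid.
(C) Nφ → φ is axiom T, which corresponds to reflexivity. Such an R need not be reflexive — not valid.
(D) PNφ → φ is the dual of axiom B; it is valid on a frame exactly when R is symmetric. Such an R need not be symmetric, so not valid.
(E) PNφ → Nφ is the dual of axiom 5; it is valid on a frame exactly when R is euclidean. Every such R is euclidean, so valid.

E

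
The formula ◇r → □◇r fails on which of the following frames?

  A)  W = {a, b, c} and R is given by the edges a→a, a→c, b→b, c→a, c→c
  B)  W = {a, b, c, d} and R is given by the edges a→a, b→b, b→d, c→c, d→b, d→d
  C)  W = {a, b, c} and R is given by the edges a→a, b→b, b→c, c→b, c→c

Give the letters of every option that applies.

none

The schema ◇r → □◇r is axiom 5; it is valid on a frame iff R is euclidean.
(A) R is euclidean (any two R-successors of the same world are R-related), so the schema is valid here.
(B) R is euclidean (any two R-successors of the same world are R-related), so the schema is valid here.
(C) R is euclidean (any two R-successors of the same world are R-related), so the schema is valid here.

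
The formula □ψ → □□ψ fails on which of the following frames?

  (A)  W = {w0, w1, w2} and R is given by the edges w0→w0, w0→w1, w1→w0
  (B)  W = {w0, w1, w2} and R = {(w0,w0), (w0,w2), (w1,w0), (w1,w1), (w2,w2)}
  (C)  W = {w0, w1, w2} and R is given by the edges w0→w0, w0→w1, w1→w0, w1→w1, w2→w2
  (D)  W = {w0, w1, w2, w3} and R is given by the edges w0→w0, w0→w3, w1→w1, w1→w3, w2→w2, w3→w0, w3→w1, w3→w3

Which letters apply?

The schema □ψ → □□ψ is axiom 4; it is valid on a frame iff R is transitive.
(A) R is not transitive (w1 R w0 and w0 R w1 but not w1 R w1), so the schema fails here.
(B) R is not transitive (w1 R w0 and w0 R w2 but not w1 R w2), so the schema fails here.
(C) R is transitive (R is closed under composition), so the schema is valid here.
(D) R is not transitive (w0 R w3 and w3 R w1 but not w0 R w1), so the schema fails here.

A, B, D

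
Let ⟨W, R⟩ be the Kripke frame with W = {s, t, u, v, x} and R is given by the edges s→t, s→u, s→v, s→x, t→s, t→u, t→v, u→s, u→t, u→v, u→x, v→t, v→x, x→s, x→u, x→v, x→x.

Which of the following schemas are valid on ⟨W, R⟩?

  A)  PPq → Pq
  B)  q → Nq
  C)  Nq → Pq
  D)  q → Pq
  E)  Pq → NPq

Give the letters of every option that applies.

C

R is not reflexive: not s R s.
R is not transitive: s R t and t R s but not s R s.
R is not euclidean: s R t and s R x but not t R x.
R is serial: every world has an R-successor.
R is not a subset of the identity: s R t with s ≠ t.
(A) PPq → Pq is the dual of axiom 4; it is valid on a frame exactly when R is transitive. R is not transitive, so not valid.
(B) q → Nq is equivalent to ◇p→p; it holds exactly when R ⊆ identity. Here R ⊄ identity — not valid.
(C) Nq → Pq (axiom D) characterises the serial frames. R is serial — valid.
(D) q → Pq (the dual of axiom T) characterises the reflexive frames. R is not reflexive — not valid.
(E) Pq → NPq (axiom 5) characterises the euclidean frames. R is not euclidean — not valid.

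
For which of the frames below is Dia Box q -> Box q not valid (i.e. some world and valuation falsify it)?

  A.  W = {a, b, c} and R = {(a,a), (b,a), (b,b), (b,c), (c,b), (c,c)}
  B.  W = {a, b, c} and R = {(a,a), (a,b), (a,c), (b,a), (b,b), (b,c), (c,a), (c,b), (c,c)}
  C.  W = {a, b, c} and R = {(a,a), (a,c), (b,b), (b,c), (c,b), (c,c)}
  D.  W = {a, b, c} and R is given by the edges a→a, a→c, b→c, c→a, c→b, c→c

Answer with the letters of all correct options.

The schema Dia Box q -> Box q is the dual of axiom 5; it is valid on a frame iff R is euclidean.
(A) R is not euclidean (b R a and b R b but not a R b), so the schema fails here.
(B) R is euclidean (any two R-successors of the same world are R-related), so the schema is valid here.
(C) R is not euclidean (a R c and a R a but not c R a), so the schema fails here.
(D) R is not euclidean (c R a and c R b but not a R b), so the schema fails here.

A, C, D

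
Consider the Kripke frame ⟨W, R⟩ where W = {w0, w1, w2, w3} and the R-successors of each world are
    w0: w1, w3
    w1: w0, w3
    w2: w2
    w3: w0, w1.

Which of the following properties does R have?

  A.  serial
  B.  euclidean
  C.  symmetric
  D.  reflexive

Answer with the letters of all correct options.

A, C

(A) serial: every world has an R-successor.
(B) not euclidean: w0 R w1 and w0 R w1 but not w1 R w1.
(C) symmetric: every R-edge is matched by its reverse.
(D) not reflexive: not w0 R w0.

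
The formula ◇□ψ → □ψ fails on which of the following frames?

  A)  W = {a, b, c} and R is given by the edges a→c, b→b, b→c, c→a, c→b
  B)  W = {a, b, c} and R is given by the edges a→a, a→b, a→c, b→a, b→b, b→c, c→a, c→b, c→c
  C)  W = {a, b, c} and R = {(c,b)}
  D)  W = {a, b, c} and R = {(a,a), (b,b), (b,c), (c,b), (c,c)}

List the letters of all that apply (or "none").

A, C

The schema ◇□ψ → □ψ is the dual of axiom 5; it is valid on a frame iff R is euclidean.
(A) R is not euclidean (c R a and c R b but not a R b), so the schema fails here.
(B) R is euclidean (any two R-successors of the same world are R-related), so the schema is valid here.
(C) R is not euclidean (c R b and c R b but not b R b), so the schema fails here.
(D) R is euclidean (any two R-successors of the same world are R-related), so the schema is valid here.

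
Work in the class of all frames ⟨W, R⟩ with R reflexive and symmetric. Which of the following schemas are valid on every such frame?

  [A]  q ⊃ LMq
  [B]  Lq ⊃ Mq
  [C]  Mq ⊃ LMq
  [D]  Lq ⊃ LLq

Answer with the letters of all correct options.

Reflexive relations are serial.
(A) axiom B: valid iff R is symmetric. Every such R is symmetric — valid.
(B) Lq ⊃ Mq is axiom D, which corresponds to seriality. Every such R is serial — valid.
(C) Mq ⊃ LMq (axiom 5) characterises the euclidean frames. Such an R need not be euclidean — not valid.
(D) Lq ⊃ LLq (axiom 4) characterises the transitive frames. Such an R need not be transitive — not valid.

A, B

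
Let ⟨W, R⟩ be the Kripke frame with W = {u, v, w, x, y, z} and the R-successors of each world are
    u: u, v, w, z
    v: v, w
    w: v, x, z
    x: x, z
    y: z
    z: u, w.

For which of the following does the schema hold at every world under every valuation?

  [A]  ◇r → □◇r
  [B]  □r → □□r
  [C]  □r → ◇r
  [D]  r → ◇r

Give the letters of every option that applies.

R is not reflexive: not w R w.
R is not transitive: u R w and w R x but not u R x.
R is not euclidean: u R v and u R u but not v R u.
R is serial: every world has an R-successor.
(A) ◇r → □◇r is axiom 5; it is valid on a frame exactly when R is euclidean. R is not euclidean, so not valid.
(B) □r → □□r is axiom 4; it is valid on a frame exactly when R is transitive. R is not transitive, so not valid.
(C) □r → ◇r is axiom D; it is valid on a frame exactly when R is serial. R is serial, so valid.
(D) r → ◇r (the dual of axiom T) characterises the reflexive frames. R is not reflexive — not valid.

C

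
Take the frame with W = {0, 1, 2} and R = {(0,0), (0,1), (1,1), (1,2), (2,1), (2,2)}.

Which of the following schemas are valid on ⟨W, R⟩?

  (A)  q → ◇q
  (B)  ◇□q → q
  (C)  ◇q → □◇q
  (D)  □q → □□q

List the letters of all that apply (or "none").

R is reflexive: each world relates to itself.
R is not symmetric: 0 R 1 but not 1 R 0.
R is not transitive: 0 R 1 and 1 R 2 but not 0 R 2.
R is not euclidean: 0 R 1 and 0 R 0 but not 1 R 0.
(A) q → ◇q is the dual of axiom T, which corresponds to reflexivity. R is reflexive — valid.
(B) ◇□q → q is the dual of axiom B; it is valid on a frame exactly when R is symmetric. R is not symmetric, so not valid.
(C) ◇q → □◇q (axiom 5) characterises the euclidean frames. R is not euclidean — not valid.
(D) axiom 4: valid iff R is transitive. R is not transitive — not valid.

A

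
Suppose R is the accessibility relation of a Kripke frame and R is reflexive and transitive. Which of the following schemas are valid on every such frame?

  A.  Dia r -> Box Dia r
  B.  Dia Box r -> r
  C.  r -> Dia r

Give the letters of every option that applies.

Reflexive relations are serial.
(A) Dia r -> Box Dia r (axiom 5) characterises the euclidean frames. Such an R need not be euclidean — not valid.
(B) the dual of axiom B: valid iff R is symmetric. Such an R need not be symmetric — not valid.
(C) the dual of axiom T: valid iff R is reflexive. Every such R is reflexive — valid.

C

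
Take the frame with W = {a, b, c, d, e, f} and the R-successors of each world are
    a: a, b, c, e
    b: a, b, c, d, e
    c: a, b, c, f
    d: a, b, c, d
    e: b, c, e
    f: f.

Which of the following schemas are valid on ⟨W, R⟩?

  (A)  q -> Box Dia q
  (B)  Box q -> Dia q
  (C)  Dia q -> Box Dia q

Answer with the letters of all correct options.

B

R is not symmetric: a R e but not e R a.
R is not euclidean: a R c and a R e but not c R e.
R is serial: every world has an R-successor.
(A) axiom B: valid iff R is symmetric. R is not symmetric — not valid.
(B) Box q -> Dia q is axiom D, which corresponds to seriality. R is serial — valid.
(C) Dia q -> Box Dia q is axiom 5, which corresponds to the euclidean property. R is not euclidean — not valid.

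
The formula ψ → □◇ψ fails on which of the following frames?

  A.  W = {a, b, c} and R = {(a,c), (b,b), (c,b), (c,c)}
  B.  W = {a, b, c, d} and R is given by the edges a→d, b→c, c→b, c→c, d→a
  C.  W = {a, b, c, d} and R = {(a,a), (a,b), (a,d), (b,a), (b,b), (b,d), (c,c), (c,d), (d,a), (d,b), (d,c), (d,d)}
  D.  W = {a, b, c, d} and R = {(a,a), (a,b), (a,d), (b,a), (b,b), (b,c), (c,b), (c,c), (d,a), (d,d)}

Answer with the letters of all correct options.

A

The schema ψ → □◇ψ is axiom B; it is valid on a frame iff R is symmetric.
(A) R is not symmetric (a R c but not c R a), so the schema fails here.
(B) R is symmetric (every R-edge is matched by its reverse), so the schema is valid here.
(C) R is symmetric (every R-edge is matched by its reverse), so the schema is valid here.
(D) R is symmetric (every R-edge is matched by its reverse), so the schema is valid here.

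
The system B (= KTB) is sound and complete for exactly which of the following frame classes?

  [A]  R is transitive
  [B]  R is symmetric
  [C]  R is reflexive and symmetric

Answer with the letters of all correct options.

C

(A) this class determines K4, not B (= KTB).
(B) this class determines KB, not B (= KTB).
(C) B (= KTB) is sound and complete for exactly this class.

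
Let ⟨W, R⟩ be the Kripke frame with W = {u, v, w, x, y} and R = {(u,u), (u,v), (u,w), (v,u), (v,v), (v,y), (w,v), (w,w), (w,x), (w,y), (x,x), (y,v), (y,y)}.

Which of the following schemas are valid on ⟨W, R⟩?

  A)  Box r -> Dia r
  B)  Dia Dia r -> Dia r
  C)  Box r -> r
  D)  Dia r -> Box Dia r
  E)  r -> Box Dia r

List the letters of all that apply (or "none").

A, C

R is reflexive: each world relates to itself.
R is not symmetric: u R w but not w R u.
R is not transitive: u R v and v R y but not u R y.
R is not euclidean: u R v and u R w but not v R w.
R is serial: every world has an R-successor.
(A) Box r -> Dia r is axiom D, which corresponds to seriality. R is serial — valid.
(B) the dual of axiom 4: valid iff R is transitive. R is not transitive — not valid.
(C) Box r -> r is axiom T; it is valid on a frame exactly when R is reflexive. R is reflexive, so valid.
(D) axiom 5: valid iff R is euclidean. R is not euclidean — not valid.
(E) r -> Box Dia r is axiom B, which corresponds to symmetry. R is not symmetric — not valid.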